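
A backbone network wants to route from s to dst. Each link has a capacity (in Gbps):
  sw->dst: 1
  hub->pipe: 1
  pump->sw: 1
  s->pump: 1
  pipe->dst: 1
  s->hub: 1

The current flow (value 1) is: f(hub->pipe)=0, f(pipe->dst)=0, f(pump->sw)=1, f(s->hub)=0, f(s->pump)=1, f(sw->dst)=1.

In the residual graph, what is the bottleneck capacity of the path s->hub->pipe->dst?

Residual capacities along the path: s->hub: 1, hub->pipe: 1, pipe->dst: 1.
Minimum is 1.

1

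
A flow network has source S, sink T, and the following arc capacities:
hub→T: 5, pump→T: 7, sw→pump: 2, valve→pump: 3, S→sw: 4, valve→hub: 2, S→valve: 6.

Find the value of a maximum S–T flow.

Augment S→valve→hub→T: bottleneck 2. Total 2.
Augment S→valve→pump→T: bottleneck 3. Total 5.
Augment S→sw→pump→T: bottleneck 2. Total 7.
No augmenting path remains in the residual graph.

7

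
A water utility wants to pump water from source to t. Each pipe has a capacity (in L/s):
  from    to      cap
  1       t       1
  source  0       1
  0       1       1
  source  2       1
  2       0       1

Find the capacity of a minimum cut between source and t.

1

Max flow = 1 (via 1 augmenting path).
In the residual at optimum, the set reachable from source is {0, 2, source}.
Cut edges: 0->1 (cap 1). Sum = 1.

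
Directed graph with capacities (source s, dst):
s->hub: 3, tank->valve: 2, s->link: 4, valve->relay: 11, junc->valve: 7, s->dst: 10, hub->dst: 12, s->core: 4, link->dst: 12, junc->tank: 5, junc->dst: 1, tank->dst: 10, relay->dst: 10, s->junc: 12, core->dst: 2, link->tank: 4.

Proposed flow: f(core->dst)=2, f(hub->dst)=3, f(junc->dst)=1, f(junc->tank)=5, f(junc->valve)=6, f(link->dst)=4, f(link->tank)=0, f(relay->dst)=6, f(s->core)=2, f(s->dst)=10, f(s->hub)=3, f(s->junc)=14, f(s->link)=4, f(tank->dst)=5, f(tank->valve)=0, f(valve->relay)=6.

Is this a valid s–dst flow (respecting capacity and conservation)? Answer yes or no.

No

Capacity violated on s->junc: flow 14 > capacity 12.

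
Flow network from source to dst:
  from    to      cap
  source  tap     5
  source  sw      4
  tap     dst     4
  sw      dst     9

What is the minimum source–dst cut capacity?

8

Max flow = 8 (via 2 augmenting paths).
In the residual at optimum, the set reachable from source is {source, tap}.
Cut edges: source->sw (cap 4), tap->dst (cap 4). Sum = 8.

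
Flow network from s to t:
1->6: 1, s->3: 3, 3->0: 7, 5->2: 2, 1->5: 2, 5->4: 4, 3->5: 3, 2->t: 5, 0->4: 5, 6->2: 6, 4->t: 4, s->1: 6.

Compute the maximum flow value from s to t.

6

Augment s->1->6->2->t: bottleneck 1. Total 1.
Augment s->1->5->2->t: bottleneck 2. Total 3.
Augment s->3->5->4->t: bottleneck 3. Total 6.
No augmenting path remains in the residual graph.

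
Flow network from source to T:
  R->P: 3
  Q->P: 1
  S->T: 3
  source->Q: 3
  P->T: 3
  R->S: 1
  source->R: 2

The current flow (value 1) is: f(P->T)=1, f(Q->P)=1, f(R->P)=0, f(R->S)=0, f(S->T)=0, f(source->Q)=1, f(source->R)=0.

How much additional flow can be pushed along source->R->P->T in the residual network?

Residual capacities along the path: source->R: 2, R->P: 3, P->T: 2.
Minimum is 2.

2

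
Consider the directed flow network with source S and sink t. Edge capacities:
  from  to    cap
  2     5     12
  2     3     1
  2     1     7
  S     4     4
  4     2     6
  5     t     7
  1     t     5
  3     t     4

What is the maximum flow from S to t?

4

Augment S→4→2→1→t: bottleneck 4. Total 4.
No augmenting path remains in the residual graph.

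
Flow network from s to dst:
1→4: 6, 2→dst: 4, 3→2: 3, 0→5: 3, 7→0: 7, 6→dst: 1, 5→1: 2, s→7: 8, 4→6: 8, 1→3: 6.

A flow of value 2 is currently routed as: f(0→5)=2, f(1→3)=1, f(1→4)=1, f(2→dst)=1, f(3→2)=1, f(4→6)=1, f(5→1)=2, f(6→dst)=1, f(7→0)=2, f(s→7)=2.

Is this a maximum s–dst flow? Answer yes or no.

Yes

Residual reachable from s: {0, 5, 7, s}; dst is not reachable.
Saturated cut: 5→1 with total capacity 2 = current flow value. Flow is maximum.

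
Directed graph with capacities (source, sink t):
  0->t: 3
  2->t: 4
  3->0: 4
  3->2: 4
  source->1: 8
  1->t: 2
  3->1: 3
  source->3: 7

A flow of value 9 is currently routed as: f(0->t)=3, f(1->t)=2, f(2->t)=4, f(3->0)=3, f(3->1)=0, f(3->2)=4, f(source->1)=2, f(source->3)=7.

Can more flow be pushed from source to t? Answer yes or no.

No

Residual reachable from source: {1, source}; t is not reachable.
Saturated cut: source->3, 1->t with total capacity 9 = current flow value. Flow is maximum.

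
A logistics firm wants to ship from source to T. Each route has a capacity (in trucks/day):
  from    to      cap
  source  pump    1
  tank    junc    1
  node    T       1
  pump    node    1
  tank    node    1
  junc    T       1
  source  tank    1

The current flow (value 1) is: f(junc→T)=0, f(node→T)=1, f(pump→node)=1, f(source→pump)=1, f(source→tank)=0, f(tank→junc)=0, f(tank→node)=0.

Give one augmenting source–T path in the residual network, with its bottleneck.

source→tank→junc→T, bottleneck 1

Residual along source→tank→junc→T: source→tank: 1, tank→junc: 1, junc→T: 1.
Bottleneck = min = 1.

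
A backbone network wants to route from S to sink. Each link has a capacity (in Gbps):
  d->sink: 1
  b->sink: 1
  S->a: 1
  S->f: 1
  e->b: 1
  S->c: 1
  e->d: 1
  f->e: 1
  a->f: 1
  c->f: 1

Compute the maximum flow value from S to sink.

1

Augment S->f->e->d->sink: bottleneck 1. Total 1.
No augmenting path remains in the residual graph.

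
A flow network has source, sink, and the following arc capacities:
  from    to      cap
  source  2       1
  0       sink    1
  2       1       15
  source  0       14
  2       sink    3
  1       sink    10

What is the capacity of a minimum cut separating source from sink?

Max flow = 2 (via 2 augmenting paths).
In the residual at optimum, the set reachable from source is {0, source}.
Cut edges: source→2 (cap 1), 0→sink (cap 1). Sum = 2.

2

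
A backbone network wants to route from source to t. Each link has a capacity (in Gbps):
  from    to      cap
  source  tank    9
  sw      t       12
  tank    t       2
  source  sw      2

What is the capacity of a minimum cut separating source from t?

Max flow = 4 (via 2 augmenting paths).
In the residual at optimum, the set reachable from source is {source, tank}.
Cut edges: source->sw (cap 2), tank->t (cap 2). Sum = 4.

4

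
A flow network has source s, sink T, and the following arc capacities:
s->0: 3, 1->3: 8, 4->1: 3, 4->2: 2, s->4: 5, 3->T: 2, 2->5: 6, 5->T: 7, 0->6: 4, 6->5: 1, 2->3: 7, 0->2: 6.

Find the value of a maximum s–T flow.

Augment s->0->6->5->T: bottleneck 1. Total 1.
Augment s->0->2->5->T: bottleneck 2. Total 3.
Augment s->4->2->5->T: bottleneck 2. Total 5.
Augment s->4->1->3->T: bottleneck 2. Total 7.
No augmenting path remains in the residual graph.

7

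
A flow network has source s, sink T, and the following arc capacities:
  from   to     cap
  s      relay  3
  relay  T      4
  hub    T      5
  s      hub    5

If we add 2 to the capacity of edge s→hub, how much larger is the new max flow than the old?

Original max flow = 8.
Even with extra capacity on s→hub, another cut of capacity 8 remains binding.
New max flow = 8. Increase = 0.

0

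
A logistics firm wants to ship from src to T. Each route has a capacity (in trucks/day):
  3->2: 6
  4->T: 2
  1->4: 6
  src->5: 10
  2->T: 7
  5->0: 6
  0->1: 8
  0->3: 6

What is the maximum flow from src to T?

6

Augment src->5->0->1->4->T: bottleneck 2. Total 2.
Augment src->5->0->3->2->T: bottleneck 4. Total 6.
No augmenting path remains in the residual graph.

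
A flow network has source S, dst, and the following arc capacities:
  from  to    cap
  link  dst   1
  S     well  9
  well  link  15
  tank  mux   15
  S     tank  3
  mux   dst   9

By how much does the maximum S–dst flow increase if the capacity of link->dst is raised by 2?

Original max flow = 4.
After raising cap(link->dst), augmenting paths through that edge carry 2 more units.
New max flow = 6. Increase = 2.

2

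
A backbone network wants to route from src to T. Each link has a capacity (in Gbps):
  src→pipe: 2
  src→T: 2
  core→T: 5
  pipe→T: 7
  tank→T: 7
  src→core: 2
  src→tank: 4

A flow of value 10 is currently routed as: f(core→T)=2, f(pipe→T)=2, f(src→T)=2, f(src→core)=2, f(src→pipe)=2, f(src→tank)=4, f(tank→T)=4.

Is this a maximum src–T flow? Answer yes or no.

Yes

Residual reachable from src: {src}; T is not reachable.
Saturated cut: src→tank, src→core, src→pipe, src→T with total capacity 10 = current flow value. Flow is maximum.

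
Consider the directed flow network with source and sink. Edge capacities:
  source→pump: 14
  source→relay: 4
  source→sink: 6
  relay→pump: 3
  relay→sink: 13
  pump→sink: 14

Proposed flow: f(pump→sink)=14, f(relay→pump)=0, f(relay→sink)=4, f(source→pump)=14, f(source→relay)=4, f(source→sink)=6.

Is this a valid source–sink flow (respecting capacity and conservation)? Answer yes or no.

Every edge has 0 ≤ f(e) ≤ cap(e).
At each intermediate node, inflow equals outflow.

Yes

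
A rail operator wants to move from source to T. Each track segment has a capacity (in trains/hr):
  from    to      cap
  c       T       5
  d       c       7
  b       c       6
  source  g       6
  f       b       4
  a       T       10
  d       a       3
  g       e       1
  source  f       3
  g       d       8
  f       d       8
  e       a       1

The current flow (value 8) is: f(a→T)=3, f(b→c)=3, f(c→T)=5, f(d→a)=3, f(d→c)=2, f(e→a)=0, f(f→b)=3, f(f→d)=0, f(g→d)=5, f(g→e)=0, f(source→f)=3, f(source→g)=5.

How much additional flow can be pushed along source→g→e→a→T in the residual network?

Residual capacities along the path: source→g: 1, g→e: 1, e→a: 1, a→T: 7.
Minimum is 1.

1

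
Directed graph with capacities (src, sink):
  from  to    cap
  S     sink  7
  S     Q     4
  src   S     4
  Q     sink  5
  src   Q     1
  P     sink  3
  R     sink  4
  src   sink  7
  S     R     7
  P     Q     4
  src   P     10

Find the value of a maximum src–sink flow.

19

Augment src→sink: bottleneck 7. Total 7.
Augment src→P→sink: bottleneck 3. Total 10.
Augment src→S→sink: bottleneck 4. Total 14.
Augment src→Q→sink: bottleneck 1. Total 15.
Augment src→P→Q→sink: bottleneck 4. Total 19.
No augmenting path remains in the residual graph.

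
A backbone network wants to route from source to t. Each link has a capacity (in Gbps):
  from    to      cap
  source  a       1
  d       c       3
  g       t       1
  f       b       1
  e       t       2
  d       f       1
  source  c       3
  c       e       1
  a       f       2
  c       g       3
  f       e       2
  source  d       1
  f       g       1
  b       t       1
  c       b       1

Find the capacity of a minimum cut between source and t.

4

Max flow = 4 (via 4 augmenting paths).
In the residual at optimum, the set reachable from source is {a, b, c, d, e, f, g, source}.
Cut edges: b->t (cap 1), g->t (cap 1), e->t (cap 2). Sum = 4.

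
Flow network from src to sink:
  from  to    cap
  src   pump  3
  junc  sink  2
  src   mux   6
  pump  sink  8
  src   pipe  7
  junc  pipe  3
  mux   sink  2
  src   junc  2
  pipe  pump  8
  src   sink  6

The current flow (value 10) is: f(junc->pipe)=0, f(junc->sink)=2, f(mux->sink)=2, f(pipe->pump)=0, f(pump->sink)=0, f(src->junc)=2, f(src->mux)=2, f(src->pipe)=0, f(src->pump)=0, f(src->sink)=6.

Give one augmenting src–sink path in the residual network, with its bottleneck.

Residual along src->pump->sink: src->pump: 3, pump->sink: 8.
Bottleneck = min = 3.

src->pump->sink, bottleneck 3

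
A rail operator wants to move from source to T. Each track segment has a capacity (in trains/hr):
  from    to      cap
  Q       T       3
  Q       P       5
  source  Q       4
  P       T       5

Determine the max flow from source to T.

Augment source→Q→T: bottleneck 3. Total 3.
Augment source→Q→P→T: bottleneck 1. Total 4.
No augmenting path remains in the residual graph.

4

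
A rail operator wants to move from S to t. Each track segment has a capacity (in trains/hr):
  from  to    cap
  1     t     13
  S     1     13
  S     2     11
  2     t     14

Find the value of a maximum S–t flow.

24

Augment S->1->t: bottleneck 13. Total 13.
Augment S->2->t: bottleneck 11. Total 24.
No augmenting path remains in the residual graph.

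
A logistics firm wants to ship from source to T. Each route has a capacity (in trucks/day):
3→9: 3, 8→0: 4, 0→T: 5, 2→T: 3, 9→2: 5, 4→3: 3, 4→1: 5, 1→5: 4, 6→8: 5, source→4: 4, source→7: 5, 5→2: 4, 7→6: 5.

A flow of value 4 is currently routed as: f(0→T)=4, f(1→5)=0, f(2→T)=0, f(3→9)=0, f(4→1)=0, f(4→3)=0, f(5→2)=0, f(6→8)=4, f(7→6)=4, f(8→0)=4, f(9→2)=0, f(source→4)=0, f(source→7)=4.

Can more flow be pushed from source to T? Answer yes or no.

Yes

Residual path source→4→1→5→2→T has bottleneck 3 > 0.
Pushing 3 along it raises the flow to 7, so the given flow is not maximum.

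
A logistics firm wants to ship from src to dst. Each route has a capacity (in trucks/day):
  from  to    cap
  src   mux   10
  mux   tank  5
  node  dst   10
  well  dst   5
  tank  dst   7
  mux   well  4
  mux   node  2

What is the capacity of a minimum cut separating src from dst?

Max flow = 10 (via 3 augmenting paths).
In the residual at optimum, the set reachable from src is {src}.
Cut edges: src→mux (cap 10). Sum = 10.

10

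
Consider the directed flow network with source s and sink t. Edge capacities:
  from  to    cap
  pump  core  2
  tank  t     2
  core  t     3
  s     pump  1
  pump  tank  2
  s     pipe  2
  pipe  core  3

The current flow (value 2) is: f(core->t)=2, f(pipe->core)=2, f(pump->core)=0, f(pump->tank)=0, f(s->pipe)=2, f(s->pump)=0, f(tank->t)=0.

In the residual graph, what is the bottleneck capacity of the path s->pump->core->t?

Residual capacities along the path: s->pump: 1, pump->core: 2, core->t: 1.
Minimum is 1.

1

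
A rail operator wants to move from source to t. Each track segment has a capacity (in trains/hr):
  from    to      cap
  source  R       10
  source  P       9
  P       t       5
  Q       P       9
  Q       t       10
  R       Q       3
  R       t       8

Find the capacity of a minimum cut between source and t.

Max flow = 15 (via 3 augmenting paths).
In the residual at optimum, the set reachable from source is {P, source}.
Cut edges: source->R (cap 10), P->t (cap 5). Sum = 15.

15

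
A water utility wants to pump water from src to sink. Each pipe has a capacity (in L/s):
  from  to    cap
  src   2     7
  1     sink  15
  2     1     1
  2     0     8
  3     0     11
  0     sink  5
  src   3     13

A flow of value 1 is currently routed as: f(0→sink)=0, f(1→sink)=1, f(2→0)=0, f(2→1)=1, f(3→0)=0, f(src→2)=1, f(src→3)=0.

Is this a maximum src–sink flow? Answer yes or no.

No

Residual path src→2→0→sink has bottleneck 5 > 0.
Pushing 5 along it raises the flow to 6, so the given flow is not maximum.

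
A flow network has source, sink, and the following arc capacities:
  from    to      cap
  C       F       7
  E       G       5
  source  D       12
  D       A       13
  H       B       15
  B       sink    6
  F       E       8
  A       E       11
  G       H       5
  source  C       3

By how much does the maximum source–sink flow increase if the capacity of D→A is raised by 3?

0

Original max flow = 5.
Edge D→A does not cross the min cut (source side {A, C, D, E, F, source}), so extra capacity there cannot help.
New max flow = 5. Increase = 0.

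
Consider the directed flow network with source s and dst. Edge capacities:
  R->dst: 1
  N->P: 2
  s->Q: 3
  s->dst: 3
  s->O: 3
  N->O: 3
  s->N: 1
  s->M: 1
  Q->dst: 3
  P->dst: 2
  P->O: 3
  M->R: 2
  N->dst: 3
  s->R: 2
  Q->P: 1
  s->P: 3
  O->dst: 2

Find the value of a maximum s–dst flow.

Augment s->dst: bottleneck 3. Total 3.
Augment s->N->dst: bottleneck 1. Total 4.
Augment s->Q->dst: bottleneck 3. Total 7.
Augment s->P->dst: bottleneck 2. Total 9.
Augment s->O->dst: bottleneck 2. Total 11.
Augment s->R->dst: bottleneck 1. Total 12.
No augmenting path remains in the residual graph.

12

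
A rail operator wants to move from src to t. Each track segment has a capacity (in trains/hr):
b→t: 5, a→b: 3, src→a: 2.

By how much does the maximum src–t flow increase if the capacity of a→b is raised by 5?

0

Original max flow = 2.
Edge a→b does not cross the min cut (source side {src}), so extra capacity there cannot help.
New max flow = 2. Increase = 0.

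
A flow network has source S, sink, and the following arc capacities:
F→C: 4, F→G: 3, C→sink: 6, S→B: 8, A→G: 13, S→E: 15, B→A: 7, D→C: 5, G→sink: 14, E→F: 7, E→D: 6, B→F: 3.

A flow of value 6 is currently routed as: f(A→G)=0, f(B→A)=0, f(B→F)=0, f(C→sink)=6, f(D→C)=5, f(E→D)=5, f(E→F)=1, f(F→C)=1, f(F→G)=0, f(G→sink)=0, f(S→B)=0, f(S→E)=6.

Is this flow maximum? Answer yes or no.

Residual path S→E→F→G→sink has bottleneck 3 > 0.
Pushing 3 along it raises the flow to 9, so the given flow is not maximum.

No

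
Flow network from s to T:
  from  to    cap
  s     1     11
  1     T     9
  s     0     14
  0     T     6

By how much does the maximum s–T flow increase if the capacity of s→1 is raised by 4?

0

Original max flow = 15.
Edge s→1 does not cross the min cut (source side {0, 1, s}), so extra capacity there cannot help.
New max flow = 15. Increase = 0.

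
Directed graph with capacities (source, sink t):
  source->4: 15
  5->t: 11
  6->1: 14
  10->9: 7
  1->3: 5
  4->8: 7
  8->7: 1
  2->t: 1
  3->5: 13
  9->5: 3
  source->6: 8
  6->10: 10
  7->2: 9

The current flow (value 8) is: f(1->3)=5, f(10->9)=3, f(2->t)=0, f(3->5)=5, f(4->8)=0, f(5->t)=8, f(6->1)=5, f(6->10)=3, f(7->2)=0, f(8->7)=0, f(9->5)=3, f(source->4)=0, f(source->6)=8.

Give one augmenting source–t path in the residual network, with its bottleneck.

source->4->8->7->2->t, bottleneck 1

Residual along source->4->8->7->2->t: source->4: 15, 4->8: 7, 8->7: 1, 7->2: 9, 2->t: 1.
Bottleneck = min = 1.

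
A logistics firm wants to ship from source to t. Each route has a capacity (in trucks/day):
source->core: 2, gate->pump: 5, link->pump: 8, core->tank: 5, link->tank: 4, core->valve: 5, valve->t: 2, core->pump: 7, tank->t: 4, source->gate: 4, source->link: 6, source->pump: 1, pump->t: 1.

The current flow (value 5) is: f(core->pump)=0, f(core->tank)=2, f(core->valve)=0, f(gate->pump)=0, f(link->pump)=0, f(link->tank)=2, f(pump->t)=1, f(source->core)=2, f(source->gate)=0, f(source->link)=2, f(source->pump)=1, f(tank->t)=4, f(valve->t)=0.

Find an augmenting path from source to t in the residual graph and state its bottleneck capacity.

source->link->tank->core->valve->t, bottleneck 2

Residual along source->link->tank->core->valve->t: source->link: 4, link->tank: 2, tank->core: 2 (reverse), core->valve: 5, valve->t: 2.
Bottleneck = min = 2.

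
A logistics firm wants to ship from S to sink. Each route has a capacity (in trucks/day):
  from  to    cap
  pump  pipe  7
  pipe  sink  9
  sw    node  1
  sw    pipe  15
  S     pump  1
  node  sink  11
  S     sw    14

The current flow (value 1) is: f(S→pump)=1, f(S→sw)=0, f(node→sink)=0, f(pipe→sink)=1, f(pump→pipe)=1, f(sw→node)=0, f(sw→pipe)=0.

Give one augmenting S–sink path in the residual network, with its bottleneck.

Residual along S→sw→pipe→sink: S→sw: 14, sw→pipe: 15, pipe→sink: 8.
Bottleneck = min = 8.

S→sw→pipe→sink, bottleneck 8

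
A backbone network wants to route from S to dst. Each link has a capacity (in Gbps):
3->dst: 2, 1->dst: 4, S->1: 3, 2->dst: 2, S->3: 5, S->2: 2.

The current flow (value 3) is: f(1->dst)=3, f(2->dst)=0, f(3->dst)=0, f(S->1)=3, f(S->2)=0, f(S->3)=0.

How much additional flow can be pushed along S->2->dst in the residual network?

Residual capacities along the path: S->2: 2, 2->dst: 2.
Minimum is 2.

2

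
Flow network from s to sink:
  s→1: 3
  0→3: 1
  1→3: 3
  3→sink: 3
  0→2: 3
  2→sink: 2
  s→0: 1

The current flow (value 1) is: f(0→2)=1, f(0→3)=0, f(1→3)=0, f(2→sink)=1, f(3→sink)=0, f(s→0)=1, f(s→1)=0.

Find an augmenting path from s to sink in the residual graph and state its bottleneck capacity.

Residual along s→1→3→sink: s→1: 3, 1→3: 3, 3→sink: 3.
Bottleneck = min = 3.

s→1→3→sink, bottleneck 3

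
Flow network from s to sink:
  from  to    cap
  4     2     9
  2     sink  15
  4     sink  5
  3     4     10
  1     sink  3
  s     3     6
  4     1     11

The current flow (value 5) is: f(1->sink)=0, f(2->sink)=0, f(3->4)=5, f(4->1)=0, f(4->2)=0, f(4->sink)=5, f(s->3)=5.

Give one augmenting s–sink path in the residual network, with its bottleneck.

Residual along s->3->4->1->sink: s->3: 1, 3->4: 5, 4->1: 11, 1->sink: 3.
Bottleneck = min = 1.

s->3->4->1->sink, bottleneck 1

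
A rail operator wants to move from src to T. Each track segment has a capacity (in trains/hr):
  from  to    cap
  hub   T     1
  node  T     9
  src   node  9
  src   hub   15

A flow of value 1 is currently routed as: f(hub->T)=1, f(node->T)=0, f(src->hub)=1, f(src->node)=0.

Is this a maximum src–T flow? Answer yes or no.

No

Residual path src->node->T has bottleneck 9 > 0.
Pushing 9 along it raises the flow to 10, so the given flow is not maximum.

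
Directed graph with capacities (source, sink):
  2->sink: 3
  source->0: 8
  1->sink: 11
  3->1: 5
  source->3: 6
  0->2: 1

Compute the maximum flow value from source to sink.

6

Augment source->3->1->sink: bottleneck 5. Total 5.
Augment source->0->2->sink: bottleneck 1. Total 6.
No augmenting path remains in the residual graph.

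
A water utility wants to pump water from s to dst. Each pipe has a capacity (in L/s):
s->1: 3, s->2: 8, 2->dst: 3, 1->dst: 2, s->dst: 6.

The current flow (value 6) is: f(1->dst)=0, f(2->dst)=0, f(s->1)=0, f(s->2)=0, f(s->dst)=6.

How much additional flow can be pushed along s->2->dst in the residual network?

3

Residual capacities along the path: s->2: 8, 2->dst: 3.
Minimum is 3.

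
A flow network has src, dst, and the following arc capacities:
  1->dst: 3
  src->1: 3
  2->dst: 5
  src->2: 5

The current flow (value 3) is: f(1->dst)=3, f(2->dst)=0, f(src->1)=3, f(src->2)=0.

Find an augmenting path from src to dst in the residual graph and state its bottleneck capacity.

src->2->dst, bottleneck 5

Residual along src->2->dst: src->2: 5, 2->dst: 5.
Bottleneck = min = 5.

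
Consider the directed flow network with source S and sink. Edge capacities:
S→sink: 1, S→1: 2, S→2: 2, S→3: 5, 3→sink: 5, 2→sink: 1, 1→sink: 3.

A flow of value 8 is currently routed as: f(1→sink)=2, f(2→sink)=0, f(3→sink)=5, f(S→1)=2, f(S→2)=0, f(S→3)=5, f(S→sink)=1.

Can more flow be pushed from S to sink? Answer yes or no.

Yes

Residual path S→2→sink has bottleneck 1 > 0.
Pushing 1 along it raises the flow to 9, so the given flow is not maximum.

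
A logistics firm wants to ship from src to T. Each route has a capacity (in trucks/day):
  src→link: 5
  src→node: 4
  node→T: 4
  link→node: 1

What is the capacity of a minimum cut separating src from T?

Max flow = 4 (via 1 augmenting path).
In the residual at optimum, the set reachable from src is {link, node, src}.
Cut edges: node→T (cap 4). Sum = 4.

4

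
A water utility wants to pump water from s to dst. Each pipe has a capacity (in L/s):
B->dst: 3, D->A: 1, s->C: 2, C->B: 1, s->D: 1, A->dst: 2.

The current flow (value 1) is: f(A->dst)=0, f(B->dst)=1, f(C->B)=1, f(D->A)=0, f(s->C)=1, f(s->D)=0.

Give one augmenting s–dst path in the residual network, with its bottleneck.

s->D->A->dst, bottleneck 1

Residual along s->D->A->dst: s->D: 1, D->A: 1, A->dst: 2.
Bottleneck = min = 1.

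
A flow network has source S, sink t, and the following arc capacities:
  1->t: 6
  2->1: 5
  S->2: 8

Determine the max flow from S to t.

Augment S->2->1->t: bottleneck 5. Total 5.
No augmenting path remains in the residual graph.

5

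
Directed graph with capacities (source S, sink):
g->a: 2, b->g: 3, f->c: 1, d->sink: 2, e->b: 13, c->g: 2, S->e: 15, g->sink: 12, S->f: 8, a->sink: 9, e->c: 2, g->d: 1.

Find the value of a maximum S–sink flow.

Augment S->f->c->g->sink: bottleneck 1. Total 1.
Augment S->e->b->g->sink: bottleneck 3. Total 4.
Augment S->e->c->g->sink: bottleneck 1. Total 5.
No augmenting path remains in the residual graph.

5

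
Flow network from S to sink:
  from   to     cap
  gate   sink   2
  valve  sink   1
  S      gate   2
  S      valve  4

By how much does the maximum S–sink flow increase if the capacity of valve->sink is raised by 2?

Original max flow = 3.
After raising cap(valve->sink), augmenting paths through that edge carry 2 more units.
New max flow = 5. Increase = 2.

2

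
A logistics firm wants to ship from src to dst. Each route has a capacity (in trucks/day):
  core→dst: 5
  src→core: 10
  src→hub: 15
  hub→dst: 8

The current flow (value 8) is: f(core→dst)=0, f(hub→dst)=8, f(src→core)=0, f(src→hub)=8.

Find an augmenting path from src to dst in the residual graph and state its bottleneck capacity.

src→core→dst, bottleneck 5

Residual along src→core→dst: src→core: 10, core→dst: 5.
Bottleneck = min = 5.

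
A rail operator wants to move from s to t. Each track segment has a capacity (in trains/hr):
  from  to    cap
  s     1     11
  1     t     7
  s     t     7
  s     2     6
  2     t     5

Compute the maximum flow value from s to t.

Augment s→t: bottleneck 7. Total 7.
Augment s→1→t: bottleneck 7. Total 14.
Augment s→2→t: bottleneck 5. Total 19.
No augmenting path remains in the residual graph.

19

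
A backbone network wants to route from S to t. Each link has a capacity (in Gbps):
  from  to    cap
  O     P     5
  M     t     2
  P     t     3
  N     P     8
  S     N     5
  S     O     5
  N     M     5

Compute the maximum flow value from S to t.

5

Augment S->O->P->t: bottleneck 3. Total 3.
Augment S->N->M->t: bottleneck 2. Total 5.
No augmenting path remains in the residual graph.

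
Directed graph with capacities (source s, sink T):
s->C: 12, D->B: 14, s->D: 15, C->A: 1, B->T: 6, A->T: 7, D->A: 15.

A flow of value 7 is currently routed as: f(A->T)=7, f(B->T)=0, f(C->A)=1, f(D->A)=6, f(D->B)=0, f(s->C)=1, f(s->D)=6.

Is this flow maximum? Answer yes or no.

No

Residual path s->D->B->T has bottleneck 6 > 0.
Pushing 6 along it raises the flow to 13, so the given flow is not maximum.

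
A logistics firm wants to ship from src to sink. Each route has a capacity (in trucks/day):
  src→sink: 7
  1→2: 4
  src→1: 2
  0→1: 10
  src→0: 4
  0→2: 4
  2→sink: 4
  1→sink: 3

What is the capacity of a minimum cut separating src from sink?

Max flow = 13 (via 4 augmenting paths).
In the residual at optimum, the set reachable from src is {src}.
Cut edges: src→0 (cap 4), src→1 (cap 2), src→sink (cap 7). Sum = 13.

13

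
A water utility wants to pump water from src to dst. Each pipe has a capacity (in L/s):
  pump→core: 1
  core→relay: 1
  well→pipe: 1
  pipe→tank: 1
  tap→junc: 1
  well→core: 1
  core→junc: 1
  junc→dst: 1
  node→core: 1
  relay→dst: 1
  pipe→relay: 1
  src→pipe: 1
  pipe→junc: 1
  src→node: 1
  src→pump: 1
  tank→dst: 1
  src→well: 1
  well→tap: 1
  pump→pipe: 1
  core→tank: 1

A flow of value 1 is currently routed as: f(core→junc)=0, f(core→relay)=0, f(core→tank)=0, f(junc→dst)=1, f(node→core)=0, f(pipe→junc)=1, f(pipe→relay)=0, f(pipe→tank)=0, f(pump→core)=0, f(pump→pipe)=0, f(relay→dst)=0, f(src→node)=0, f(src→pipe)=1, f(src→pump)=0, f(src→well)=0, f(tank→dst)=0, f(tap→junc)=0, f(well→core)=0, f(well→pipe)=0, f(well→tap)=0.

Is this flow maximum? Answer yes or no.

Residual path src→well→core→tank→dst has bottleneck 1 > 0.
Pushing 1 along it raises the flow to 2, so the given flow is not maximum.

No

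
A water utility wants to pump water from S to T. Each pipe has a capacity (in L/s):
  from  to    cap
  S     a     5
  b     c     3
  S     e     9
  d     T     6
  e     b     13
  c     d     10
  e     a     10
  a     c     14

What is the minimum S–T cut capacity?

Max flow = 6 (via 2 augmenting paths).
In the residual at optimum, the set reachable from S is {S, a, b, c, d, e}.
Cut edges: d→T (cap 6). Sum = 6.

6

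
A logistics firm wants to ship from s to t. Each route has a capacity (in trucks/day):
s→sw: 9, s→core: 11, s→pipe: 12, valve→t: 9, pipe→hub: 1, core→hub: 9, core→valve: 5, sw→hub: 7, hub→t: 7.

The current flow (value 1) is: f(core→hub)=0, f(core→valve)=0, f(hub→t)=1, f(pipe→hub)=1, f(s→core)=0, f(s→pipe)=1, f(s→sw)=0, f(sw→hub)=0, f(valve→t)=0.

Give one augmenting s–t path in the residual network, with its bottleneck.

Residual along s→core→valve→t: s→core: 11, core→valve: 5, valve→t: 9.
Bottleneck = min = 5.

s→core→valve→t, bottleneck 5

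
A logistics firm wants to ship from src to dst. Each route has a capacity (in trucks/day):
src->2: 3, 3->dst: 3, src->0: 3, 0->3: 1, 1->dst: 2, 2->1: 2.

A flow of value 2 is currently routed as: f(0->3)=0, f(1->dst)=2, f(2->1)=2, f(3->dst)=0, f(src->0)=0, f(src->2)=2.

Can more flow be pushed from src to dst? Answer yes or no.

Yes

Residual path src->0->3->dst has bottleneck 1 > 0.
Pushing 1 along it raises the flow to 3, so the given flow is not maximum.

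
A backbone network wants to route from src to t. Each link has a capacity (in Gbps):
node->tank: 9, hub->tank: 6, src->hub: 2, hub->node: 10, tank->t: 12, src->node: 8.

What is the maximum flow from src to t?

Augment src->hub->tank->t: bottleneck 2. Total 2.
Augment src->node->tank->t: bottleneck 8. Total 10.
No augmenting path remains in the residual graph.

10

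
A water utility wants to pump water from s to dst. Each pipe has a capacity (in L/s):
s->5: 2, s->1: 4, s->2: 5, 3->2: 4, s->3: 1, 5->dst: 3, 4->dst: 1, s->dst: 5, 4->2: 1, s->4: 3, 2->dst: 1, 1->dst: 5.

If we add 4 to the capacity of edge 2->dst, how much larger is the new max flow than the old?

Original max flow = 13.
After raising cap(2->dst), augmenting paths through that edge carry 4 more units.
New max flow = 17. Increase = 4.

4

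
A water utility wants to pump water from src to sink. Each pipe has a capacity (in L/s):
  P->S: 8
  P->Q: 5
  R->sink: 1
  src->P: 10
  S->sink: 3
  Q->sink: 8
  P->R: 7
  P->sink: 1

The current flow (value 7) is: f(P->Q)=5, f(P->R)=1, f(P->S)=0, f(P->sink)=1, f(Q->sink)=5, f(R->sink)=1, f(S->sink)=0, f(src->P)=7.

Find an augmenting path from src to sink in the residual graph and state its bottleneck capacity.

src->P->S->sink, bottleneck 3

Residual along src->P->S->sink: src->P: 3, P->S: 8, S->sink: 3.
Bottleneck = min = 3.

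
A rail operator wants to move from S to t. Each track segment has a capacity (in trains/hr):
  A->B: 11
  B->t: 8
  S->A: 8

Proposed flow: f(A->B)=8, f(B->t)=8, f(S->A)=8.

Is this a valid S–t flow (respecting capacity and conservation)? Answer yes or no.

Yes

Every edge has 0 ≤ f(e) ≤ cap(e).
At each intermediate node, inflow equals outflow.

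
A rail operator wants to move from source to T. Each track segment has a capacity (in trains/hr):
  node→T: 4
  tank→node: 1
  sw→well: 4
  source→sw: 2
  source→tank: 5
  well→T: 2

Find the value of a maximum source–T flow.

Augment source→sw→well→T: bottleneck 2. Total 2.
Augment source→tank→node→T: bottleneck 1. Total 3.
No augmenting path remains in the residual graph.

3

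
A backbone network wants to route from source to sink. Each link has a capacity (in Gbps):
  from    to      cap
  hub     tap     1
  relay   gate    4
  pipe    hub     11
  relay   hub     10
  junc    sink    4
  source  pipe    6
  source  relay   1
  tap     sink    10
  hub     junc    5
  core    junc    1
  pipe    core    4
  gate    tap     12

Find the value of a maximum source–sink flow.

6

Augment source->pipe->core->junc->sink: bottleneck 1. Total 1.
Augment source->pipe->hub->junc->sink: bottleneck 3. Total 4.
Augment source->pipe->hub->tap->sink: bottleneck 1. Total 5.
Augment source->relay->gate->tap->sink: bottleneck 1. Total 6.
No augmenting path remains in the residual graph.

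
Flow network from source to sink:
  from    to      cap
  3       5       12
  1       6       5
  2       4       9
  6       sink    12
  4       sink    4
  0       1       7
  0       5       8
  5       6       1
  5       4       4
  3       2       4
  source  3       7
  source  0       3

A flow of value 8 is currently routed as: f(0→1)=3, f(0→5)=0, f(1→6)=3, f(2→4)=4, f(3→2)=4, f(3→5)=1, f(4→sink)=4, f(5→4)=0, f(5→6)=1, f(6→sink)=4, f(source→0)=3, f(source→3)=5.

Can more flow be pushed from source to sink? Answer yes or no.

Residual reachable from source: {2, 3, 4, 5, source}; sink is not reachable.
Saturated cut: source→0, 5→6, 4→sink with total capacity 8 = current flow value. Flow is maximum.

No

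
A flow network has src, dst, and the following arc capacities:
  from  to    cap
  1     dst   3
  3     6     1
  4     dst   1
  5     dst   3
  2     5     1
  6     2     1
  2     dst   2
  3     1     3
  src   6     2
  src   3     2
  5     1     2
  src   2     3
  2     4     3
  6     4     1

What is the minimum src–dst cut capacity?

Max flow = 6 (via 4 augmenting paths).
In the residual at optimum, the set reachable from src is {2, 4, 6, src}.
Cut edges: src→3 (cap 2), 2→5 (cap 1), 2→dst (cap 2), 4→dst (cap 1). Sum = 6.

6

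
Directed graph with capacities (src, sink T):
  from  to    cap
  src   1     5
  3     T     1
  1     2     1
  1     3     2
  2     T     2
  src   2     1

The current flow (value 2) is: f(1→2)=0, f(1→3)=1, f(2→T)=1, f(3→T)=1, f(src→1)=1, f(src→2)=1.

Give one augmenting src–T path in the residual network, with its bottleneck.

Residual along src→1→2→T: src→1: 4, 1→2: 1, 2→T: 1.
Bottleneck = min = 1.

src→1→2→T, bottleneck 1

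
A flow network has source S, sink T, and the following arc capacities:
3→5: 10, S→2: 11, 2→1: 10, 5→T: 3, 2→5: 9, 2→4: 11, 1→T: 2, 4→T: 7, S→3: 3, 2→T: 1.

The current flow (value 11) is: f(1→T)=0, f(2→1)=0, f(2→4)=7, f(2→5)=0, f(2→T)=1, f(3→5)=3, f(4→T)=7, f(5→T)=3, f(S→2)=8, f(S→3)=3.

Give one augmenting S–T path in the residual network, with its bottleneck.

Residual along S→2→1→T: S→2: 3, 2→1: 10, 1→T: 2.
Bottleneck = min = 2.

S→2→1→T, bottleneck 2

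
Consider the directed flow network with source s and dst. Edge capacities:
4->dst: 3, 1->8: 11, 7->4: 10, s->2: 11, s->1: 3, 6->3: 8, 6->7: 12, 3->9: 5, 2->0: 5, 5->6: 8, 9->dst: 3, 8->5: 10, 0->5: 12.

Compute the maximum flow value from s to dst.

6

Augment s->2->0->5->6->7->4->dst: bottleneck 3. Total 3.
Augment s->2->0->5->6->3->9->dst: bottleneck 2. Total 5.
Augment s->1->8->5->6->3->9->dst: bottleneck 1. Total 6.
No augmenting path remains in the residual graph.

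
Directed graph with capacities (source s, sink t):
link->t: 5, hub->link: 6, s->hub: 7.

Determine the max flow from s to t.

Augment s->hub->link->t: bottleneck 5. Total 5.
No augmenting path remains in the residual graph.

5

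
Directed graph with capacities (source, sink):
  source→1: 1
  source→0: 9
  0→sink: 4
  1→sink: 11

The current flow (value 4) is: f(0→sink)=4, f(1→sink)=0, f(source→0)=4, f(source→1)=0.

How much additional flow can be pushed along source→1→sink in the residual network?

Residual capacities along the path: source→1: 1, 1→sink: 11.
Minimum is 1.

1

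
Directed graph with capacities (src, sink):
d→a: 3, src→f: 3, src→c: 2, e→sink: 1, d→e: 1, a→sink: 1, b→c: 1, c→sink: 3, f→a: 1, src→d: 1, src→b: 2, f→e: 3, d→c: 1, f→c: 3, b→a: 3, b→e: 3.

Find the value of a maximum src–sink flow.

Augment src→c→sink: bottleneck 2. Total 2.
Augment src→b→a→sink: bottleneck 1. Total 3.
Augment src→b→e→sink: bottleneck 1. Total 4.
Augment src→d→c→sink: bottleneck 1. Total 5.
No augmenting path remains in the residual graph.

5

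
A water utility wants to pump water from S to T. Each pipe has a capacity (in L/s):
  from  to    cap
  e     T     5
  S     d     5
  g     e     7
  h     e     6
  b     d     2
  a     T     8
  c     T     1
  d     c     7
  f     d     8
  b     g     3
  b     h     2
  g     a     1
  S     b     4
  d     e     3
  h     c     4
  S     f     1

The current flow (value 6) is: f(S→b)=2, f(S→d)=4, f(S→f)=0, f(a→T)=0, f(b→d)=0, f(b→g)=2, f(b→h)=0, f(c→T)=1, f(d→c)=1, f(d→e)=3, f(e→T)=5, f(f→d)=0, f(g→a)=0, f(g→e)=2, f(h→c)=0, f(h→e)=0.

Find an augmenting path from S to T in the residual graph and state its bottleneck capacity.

S→b→g→a→T, bottleneck 1

Residual along S→b→g→a→T: S→b: 2, b→g: 1, g→a: 1, a→T: 8.
Bottleneck = min = 1.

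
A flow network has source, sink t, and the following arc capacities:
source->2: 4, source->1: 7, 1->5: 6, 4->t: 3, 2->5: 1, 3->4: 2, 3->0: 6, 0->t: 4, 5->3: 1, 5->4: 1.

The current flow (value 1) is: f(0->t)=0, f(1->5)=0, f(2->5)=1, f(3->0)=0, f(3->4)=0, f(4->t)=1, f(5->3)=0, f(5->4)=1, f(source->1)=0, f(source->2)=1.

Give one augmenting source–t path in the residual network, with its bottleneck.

source->1->5->3->4->t, bottleneck 1

Residual along source->1->5->3->4->t: source->1: 7, 1->5: 6, 5->3: 1, 3->4: 2, 4->t: 2.
Bottleneck = min = 1.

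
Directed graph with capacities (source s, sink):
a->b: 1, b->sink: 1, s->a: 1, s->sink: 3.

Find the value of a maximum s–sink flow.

4

Augment s->sink: bottleneck 3. Total 3.
Augment s->a->b->sink: bottleneck 1. Total 4.
No augmenting path remains in the residual graph.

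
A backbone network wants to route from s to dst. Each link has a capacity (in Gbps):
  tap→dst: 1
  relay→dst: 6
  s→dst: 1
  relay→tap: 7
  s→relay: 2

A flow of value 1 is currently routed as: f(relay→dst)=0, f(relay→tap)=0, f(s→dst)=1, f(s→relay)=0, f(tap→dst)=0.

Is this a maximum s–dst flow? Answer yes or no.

Residual path s→relay→dst has bottleneck 2 > 0.
Pushing 2 along it raises the flow to 3, so the given flow is not maximum.

No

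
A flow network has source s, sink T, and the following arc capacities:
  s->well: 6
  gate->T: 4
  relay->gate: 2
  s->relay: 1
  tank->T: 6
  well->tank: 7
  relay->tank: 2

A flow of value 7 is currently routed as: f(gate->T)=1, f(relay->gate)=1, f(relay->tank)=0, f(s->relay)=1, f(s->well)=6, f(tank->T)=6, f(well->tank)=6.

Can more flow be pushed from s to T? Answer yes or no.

Residual reachable from s: {s}; T is not reachable.
Saturated cut: s->relay, s->well with total capacity 7 = current flow value. Flow is maximum.

No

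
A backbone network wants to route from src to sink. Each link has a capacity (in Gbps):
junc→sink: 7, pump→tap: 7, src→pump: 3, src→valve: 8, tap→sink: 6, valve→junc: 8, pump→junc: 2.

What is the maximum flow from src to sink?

Augment src→pump→tap→sink: bottleneck 3. Total 3.
Augment src→valve→junc→sink: bottleneck 7. Total 10.
No augmenting path remains in the residual graph.

10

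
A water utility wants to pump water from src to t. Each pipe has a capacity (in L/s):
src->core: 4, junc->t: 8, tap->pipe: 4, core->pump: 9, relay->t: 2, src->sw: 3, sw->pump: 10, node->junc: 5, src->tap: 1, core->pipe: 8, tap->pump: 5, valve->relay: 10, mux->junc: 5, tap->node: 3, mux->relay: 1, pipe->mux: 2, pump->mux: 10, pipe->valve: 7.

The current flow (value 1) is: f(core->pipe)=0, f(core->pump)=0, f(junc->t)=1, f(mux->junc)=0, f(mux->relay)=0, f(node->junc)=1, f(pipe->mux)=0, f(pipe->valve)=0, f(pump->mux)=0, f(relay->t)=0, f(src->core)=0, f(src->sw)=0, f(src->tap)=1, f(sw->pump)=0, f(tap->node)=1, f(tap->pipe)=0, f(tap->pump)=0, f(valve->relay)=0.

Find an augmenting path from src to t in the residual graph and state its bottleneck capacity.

src->sw->pump->mux->junc->t, bottleneck 3

Residual along src->sw->pump->mux->junc->t: src->sw: 3, sw->pump: 10, pump->mux: 10, mux->junc: 5, junc->t: 7.
Bottleneck = min = 3.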